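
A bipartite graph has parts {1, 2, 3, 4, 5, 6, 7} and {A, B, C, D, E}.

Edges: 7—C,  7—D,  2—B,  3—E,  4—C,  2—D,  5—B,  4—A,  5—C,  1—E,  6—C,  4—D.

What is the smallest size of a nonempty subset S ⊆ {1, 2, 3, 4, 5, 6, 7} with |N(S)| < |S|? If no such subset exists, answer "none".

2

Take S = {1, 3}. Its neighbourhood is {E}, so |N(S)| = 1 < |S| = 2.
No single vertex violates Hall's condition since each has at least one neighbour, so 2 is the minimum.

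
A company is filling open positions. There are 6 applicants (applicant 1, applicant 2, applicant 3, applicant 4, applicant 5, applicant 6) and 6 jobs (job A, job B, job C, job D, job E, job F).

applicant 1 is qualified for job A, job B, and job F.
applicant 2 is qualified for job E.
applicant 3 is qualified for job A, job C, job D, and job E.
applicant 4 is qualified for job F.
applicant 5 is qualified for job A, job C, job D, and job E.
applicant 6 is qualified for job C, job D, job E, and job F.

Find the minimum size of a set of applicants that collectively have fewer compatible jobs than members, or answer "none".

A matching saturating every applicant exists, for instance applicant 1→job B, applicant 2→job E, applicant 3→job A, applicant 4→job F, applicant 5→job C, applicant 6→job D.
By Hall's marriage theorem, this means |N(S)| ≥ |S| for every subset S, so no violating subset exists.

none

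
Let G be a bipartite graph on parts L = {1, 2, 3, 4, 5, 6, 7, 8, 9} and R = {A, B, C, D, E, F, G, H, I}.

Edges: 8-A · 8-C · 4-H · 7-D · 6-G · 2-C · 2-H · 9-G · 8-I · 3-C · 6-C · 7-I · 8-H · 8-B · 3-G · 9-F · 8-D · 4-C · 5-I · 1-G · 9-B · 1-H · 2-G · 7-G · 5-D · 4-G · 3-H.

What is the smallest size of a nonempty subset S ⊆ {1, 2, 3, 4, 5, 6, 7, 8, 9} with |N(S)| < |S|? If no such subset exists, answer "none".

4

Take S = {1, 2, 3, 4}. Its neighbourhood is {C, G, H}, so |N(S)| = 3 < |S| = 4.
Every subset of size less than 4 has at least as many neighbours as members, so 4 is the minimum.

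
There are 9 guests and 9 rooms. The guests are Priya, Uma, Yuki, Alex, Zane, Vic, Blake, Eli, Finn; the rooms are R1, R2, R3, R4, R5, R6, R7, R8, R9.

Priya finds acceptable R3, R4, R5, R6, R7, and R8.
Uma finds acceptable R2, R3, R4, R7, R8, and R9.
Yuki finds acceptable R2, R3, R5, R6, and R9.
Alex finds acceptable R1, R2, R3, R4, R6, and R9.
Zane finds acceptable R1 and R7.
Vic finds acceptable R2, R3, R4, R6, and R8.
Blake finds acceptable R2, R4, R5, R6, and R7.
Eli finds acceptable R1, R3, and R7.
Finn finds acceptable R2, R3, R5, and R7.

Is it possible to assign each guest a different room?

A valid assignment of size 9: Priya→R5, Uma→R8, Yuki→R9, Alex→R4, Zane→R1, Vic→R6, Blake→R2, Eli→R3, Finn→R7.
All 9 guests are covered.

Yes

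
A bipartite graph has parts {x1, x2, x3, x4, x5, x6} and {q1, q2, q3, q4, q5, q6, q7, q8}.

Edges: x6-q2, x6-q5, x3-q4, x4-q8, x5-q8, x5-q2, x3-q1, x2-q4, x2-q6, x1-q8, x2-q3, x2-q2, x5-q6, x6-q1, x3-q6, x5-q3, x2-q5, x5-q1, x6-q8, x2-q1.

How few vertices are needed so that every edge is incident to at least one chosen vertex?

5

The 5 edges x1–q8, x2–q1, x3–q4, x5–q6, x6–q2 form a matching, so any vertex cover needs at least 5 vertices (one per matched edge).
Conversely {x2, x3, x5, x6, q8} meets every edge and has exactly 5 vertices, so 5 is optimal.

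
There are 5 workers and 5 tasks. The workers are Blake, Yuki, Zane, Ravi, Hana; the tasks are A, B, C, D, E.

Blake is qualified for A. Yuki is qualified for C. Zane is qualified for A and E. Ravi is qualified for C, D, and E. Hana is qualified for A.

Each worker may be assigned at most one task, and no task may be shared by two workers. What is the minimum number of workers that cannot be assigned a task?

A valid assignment of size 4: Blake–A, Yuki–C, Zane–E, Ravi–D.
The set {Blake, Hana} has only 1 neighbour ({A}), so by Hall's theorem at most 4 of the 5 workers can be matched.
That matches 4 of the 5, leaving 1 unmatched; no matching can do better.

1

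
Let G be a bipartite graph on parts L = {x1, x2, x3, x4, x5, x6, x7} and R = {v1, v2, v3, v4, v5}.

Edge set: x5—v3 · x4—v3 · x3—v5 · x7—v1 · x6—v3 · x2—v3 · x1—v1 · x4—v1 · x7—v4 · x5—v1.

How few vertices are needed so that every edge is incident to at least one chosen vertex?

A maximum matching has 4 edges (e.g. x1–v1, x2–v3, x3–v5, x7–v4).
By König's theorem the minimum vertex cover has the same size. One such cover is {x3, x7, v1, v3}.

4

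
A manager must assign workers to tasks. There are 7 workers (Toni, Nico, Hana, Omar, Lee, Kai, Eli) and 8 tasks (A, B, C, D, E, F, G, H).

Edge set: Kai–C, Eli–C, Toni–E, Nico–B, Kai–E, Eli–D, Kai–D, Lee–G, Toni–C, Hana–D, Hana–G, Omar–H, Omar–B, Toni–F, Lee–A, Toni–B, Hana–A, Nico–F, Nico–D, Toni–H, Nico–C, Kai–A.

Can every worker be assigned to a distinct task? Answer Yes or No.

For example, pair Toni→H, Nico→F, Hana→D, Omar→B, Lee→G, Kai→E, Eli→C.
All 7 workers are covered.

Yes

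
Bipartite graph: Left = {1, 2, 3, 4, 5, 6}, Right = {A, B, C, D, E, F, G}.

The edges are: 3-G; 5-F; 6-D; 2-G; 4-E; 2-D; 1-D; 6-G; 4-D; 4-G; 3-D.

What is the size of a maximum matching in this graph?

A valid assignment of size 4: 1→D, 2→G, 4→E, 5→F.
The set {1, 2, 3, 6} has only 2 neighbours ({D, G}), so by Hall's theorem at most 4 of the 6 left vertices can be matched.

4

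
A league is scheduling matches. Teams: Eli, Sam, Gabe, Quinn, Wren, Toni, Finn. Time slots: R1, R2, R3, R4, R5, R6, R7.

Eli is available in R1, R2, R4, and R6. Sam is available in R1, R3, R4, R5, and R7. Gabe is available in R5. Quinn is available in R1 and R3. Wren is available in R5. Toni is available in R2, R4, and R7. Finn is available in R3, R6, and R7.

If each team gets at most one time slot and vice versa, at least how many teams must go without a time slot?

For example, pair Eli→R6, Sam→R3, Gabe→R5, Quinn→R1, Toni→R4, Finn→R7.
The set {Gabe, Wren} has only 1 neighbour ({R5}), so by Hall's theorem at most 6 of the 7 teams can be matched.
That matches 6 of the 7, leaving 1 unmatched; no matching can do better.

1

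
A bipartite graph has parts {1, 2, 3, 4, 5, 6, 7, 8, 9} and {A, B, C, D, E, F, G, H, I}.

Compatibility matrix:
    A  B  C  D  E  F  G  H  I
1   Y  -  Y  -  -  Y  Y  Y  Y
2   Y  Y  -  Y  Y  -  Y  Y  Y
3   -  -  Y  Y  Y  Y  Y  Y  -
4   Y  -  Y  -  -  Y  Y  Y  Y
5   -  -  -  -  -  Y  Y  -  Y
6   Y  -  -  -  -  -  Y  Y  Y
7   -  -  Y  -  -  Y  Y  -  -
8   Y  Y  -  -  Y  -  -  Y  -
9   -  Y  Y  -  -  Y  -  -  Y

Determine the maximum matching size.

A valid assignment of size 9: 1-A, 2-G, 3-D, 4-H, 5-F, 6-I, 7-C, 8-E, 9-B.
This saturates every left vertex, so 9 is the maximum.

9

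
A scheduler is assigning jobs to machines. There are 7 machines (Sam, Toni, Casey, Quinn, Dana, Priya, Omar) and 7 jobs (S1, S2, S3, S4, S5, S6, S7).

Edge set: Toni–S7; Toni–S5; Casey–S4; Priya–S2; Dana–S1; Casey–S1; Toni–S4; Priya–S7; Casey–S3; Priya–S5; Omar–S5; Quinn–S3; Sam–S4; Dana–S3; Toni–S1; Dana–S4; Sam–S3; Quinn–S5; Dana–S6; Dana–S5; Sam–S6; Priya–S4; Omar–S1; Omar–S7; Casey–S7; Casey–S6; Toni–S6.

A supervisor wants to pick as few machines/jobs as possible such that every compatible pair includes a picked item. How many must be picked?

7

The 7 edges Sam–S4, Toni–S6, Casey–S1, Quinn–S5, Dana–S3, Priya–S2, Omar–S7 form a matching, so any vertex cover needs at least 7 vertices (one per matched edge).
Conversely {Sam, Toni, Casey, Quinn, Dana, Priya, Omar} meets every edge and has exactly 7 vertices, so 7 is optimal.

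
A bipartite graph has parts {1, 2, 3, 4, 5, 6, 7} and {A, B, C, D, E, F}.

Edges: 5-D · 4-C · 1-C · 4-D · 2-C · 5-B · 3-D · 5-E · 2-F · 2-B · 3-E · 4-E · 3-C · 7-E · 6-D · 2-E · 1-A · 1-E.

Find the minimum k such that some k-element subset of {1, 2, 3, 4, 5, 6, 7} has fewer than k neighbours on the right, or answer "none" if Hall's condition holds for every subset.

Take S = {3, 4, 6, 7}. Its neighbourhood is {C, D, E}, so |N(S)| = 3 < |S| = 4.
Every subset of size less than 4 has at least as many neighbours as members, so 4 is the minimum.

4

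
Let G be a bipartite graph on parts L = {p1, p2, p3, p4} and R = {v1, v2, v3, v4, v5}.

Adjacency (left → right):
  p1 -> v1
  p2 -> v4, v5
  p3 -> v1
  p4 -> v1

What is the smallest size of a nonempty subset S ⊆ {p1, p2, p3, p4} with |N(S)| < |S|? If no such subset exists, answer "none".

2

Take S = {p1, p3}. Its neighbourhood is {v1}, so |N(S)| = 1 < |S| = 2.
No single vertex violates Hall's condition since each has at least one neighbour, so 2 is the minimum.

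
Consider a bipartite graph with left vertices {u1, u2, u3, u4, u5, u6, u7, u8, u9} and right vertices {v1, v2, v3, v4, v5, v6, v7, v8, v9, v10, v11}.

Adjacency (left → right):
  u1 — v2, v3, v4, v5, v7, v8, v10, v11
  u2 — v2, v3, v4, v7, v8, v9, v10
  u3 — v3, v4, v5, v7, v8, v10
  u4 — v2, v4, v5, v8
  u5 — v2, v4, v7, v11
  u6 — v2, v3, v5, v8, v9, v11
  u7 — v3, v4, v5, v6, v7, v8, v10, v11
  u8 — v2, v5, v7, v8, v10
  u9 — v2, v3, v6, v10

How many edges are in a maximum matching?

A valid assignment of size 9: u1–v10, u2–v4, u3–v3, u4–v8, u5–v7, u6–v11, u7–v6, u8–v5, u9–v2.
All 9 left vertices are matched, so no larger matching exists.

9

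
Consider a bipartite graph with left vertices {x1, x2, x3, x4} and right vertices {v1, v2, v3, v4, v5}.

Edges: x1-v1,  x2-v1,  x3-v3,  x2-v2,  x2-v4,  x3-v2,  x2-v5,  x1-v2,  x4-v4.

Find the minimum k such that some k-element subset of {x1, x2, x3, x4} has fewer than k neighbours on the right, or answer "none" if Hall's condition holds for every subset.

A matching saturating every left vertex exists, for instance x1→v1, x2→v2, x3→v3, x4→v4.
By Hall's marriage theorem, this means |N(S)| ≥ |S| for every subset S, so no violating subset exists.

none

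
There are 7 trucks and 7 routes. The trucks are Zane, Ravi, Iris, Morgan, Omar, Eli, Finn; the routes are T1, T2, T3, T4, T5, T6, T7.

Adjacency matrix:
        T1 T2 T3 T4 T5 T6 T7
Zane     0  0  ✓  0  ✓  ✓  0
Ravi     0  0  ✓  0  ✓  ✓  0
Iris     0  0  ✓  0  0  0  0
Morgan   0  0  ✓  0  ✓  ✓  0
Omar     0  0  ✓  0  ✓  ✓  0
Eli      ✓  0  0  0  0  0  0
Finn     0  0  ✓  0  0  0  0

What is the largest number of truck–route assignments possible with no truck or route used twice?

One maximum matching: Zane-T5, Ravi-T6, Iris-T3, Eli-T1.
The set {Zane, Ravi, Iris, Morgan, Omar, Finn} has only 3 neighbours ({T3, T5, T6}), so by Hall's theorem at most 4 of the 7 trucks can be matched.

4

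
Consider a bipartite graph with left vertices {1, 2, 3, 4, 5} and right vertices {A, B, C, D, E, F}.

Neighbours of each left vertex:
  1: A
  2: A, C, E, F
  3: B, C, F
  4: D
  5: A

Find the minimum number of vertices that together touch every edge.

4

A maximum matching has 4 edges (e.g. 1–A, 2–E, 3–B, 4–D).
By König's theorem the minimum vertex cover has the same size. One such cover is {2, 3, 4, A}.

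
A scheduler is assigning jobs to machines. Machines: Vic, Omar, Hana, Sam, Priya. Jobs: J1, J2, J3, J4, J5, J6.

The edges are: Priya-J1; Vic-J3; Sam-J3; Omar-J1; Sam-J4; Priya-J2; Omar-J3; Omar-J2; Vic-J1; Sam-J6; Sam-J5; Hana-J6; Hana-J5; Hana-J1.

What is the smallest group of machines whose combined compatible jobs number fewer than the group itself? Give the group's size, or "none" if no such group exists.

none

A matching saturating every machine exists, for instance Vic→J3, Omar→J2, Hana→J5, Sam→J6, Priya→J1.
By Hall's marriage theorem, this means |N(S)| ≥ |S| for every subset S, so no violating subset exists.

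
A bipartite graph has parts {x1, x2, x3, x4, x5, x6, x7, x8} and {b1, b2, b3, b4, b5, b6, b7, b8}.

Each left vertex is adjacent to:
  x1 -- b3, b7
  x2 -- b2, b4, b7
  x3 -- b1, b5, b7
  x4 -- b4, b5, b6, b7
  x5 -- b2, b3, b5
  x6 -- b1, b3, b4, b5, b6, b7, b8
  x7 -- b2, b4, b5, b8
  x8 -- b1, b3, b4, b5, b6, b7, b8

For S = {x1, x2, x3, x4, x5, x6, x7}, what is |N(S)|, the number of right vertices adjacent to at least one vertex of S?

8

The union of neighbours of {x1, x2, x3, x4, x5, x6, x7} is {b1, b2, b3, b4, b5, b6, b7, b8}, which has 8 elements.
Since |N(S)| = 8 ≥ |S| = 7, Hall's condition holds for this subset.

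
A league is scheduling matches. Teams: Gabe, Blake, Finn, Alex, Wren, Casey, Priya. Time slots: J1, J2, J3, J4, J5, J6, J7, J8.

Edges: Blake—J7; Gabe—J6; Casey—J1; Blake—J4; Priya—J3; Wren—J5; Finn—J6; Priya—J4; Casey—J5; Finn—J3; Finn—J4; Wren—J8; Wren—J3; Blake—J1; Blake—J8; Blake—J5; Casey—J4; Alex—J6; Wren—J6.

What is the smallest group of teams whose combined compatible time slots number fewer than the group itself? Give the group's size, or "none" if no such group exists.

2

Take S = {Gabe, Alex}. Its neighbourhood is {J6}, so |N(S)| = 1 < |S| = 2.
No single vertex violates Hall's condition since each has at least one neighbour, so 2 is the minimum.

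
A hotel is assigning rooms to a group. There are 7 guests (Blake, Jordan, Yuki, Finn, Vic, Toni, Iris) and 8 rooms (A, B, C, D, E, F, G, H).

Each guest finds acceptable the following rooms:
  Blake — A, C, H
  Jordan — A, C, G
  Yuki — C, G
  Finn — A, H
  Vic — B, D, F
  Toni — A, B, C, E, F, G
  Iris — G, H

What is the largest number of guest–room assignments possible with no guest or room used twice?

6

One maximum matching: Blake→C, Jordan→A, Yuki→G, Finn→H, Vic→B, Toni→E.
The set {Blake, Jordan, Yuki, Finn, Iris} has only 4 neighbours ({A, C, G, H}), so by Hall's theorem at most 6 of the 7 guests can be matched.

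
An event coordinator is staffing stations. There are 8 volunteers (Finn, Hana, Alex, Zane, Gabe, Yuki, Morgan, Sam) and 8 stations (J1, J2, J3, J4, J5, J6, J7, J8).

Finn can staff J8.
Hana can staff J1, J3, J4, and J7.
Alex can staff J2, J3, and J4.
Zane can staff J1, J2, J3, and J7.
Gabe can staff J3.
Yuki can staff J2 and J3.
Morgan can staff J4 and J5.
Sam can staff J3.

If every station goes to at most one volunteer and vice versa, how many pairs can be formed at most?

7

One maximum matching: Finn→J8, Hana→J1, Alex→J4, Zane→J7, Gabe→J3, Yuki→J2, Morgan→J5.
The set {Gabe, Sam} has only 1 neighbour ({J3}), so by Hall's theorem at most 7 of the 8 volunteers can be matched.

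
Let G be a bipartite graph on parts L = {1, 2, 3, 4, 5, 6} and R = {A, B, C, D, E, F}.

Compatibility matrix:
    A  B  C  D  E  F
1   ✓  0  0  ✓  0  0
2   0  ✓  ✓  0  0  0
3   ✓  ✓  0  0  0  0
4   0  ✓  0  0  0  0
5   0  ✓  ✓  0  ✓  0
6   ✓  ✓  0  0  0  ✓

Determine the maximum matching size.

6

For example, pair 1→D, 2→C, 3→A, 4→B, 5→E, 6→F.
All 6 left vertices are matched, so no larger matching exists.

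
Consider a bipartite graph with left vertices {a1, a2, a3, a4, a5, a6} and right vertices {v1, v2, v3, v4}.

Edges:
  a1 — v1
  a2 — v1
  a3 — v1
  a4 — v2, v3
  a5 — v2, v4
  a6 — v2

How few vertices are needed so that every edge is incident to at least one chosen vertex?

A maximum matching has 4 edges (e.g. a1–v1, a4–v3, a5–v4, a6–v2).
By König's theorem the minimum vertex cover has the same size. One such cover is {a4, a5, a6, v1}.

4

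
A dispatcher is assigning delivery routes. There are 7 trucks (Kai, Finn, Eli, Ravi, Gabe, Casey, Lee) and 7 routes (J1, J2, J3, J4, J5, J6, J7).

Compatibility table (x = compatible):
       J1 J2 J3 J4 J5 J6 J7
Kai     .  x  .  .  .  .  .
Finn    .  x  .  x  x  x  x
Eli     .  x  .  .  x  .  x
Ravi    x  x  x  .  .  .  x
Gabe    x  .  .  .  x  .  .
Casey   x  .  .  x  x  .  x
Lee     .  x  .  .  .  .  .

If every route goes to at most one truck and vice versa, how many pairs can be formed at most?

A valid assignment of size 6: Kai-J2, Finn-J6, Eli-J5, Ravi-J3, Gabe-J1, Casey-J7.
The set {Kai, Lee} has only 1 neighbour ({J2}), so by Hall's theorem at most 6 of the 7 trucks can be matched.

6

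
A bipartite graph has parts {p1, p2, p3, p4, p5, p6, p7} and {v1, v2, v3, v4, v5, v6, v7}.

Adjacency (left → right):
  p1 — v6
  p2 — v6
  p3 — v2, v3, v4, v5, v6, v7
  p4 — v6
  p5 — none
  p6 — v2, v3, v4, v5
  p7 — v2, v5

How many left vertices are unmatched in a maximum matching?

3

For example, pair p1–v6, p3–v3, p6–v4, p7–v2.
The set {p1, p2, p4, p5} has only 1 neighbour ({v6}), so by Hall's theorem at most 4 of the 7 left vertices can be matched.
That matches 4 of the 7, leaving 3 unmatched; no matching can do better.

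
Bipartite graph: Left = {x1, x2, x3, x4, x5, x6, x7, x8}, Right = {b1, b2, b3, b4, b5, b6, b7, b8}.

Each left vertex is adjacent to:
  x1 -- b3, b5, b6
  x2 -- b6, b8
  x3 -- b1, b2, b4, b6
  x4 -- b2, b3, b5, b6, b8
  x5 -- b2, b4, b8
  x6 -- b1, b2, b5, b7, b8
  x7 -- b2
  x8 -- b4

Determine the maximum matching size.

8

One maximum matching: x1–b3, x2–b6, x3–b1, x4–b5, x5–b8, x6–b7, x7–b2, x8–b4.
All 8 left vertices are matched, so no larger matching exists.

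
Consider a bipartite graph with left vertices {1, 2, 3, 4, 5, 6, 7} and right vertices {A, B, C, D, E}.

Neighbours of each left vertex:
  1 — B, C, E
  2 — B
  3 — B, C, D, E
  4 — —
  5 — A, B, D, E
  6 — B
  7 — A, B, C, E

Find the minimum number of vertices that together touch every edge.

The 5 edges 1–C, 2–B, 3–D, 5–A, 7–E form a matching, so any vertex cover needs at least 5 vertices (one per matched edge).
Conversely {1, 3, 5, 7, B} meets every edge and has exactly 5 vertices, so 5 is optimal.

5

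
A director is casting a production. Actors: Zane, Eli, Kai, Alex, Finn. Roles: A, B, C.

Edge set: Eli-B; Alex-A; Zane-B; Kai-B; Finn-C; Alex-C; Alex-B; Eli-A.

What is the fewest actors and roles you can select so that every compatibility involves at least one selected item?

A maximum matching has 3 edges (e.g. Zane–B, Eli–A, Alex–C).
By König's theorem the minimum vertex cover has the same size. One such cover is {A, B, C}.

3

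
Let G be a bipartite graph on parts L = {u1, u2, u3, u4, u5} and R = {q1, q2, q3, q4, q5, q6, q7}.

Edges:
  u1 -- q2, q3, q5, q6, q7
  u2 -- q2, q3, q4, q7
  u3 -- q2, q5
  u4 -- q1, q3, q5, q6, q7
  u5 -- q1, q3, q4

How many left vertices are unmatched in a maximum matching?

One maximum matching: u1→q7, u2→q2, u3→q5, u4→q6, u5→q4.
All 5 left vertices are matched, so no larger matching exists.
That matches 5 of the 5, leaving 0 unmatched; no matching can do better.

0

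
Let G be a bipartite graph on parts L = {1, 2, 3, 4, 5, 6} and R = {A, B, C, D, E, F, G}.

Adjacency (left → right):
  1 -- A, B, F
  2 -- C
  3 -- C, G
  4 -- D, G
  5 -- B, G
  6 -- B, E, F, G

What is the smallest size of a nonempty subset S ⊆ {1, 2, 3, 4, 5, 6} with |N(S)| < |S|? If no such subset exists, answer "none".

A matching saturating every left vertex exists, for instance 1→F, 2→C, 3→G, 4→D, 5→B, 6→E.
By Hall's marriage theorem, this means |N(S)| ≥ |S| for every subset S, so no violating subset exists.

none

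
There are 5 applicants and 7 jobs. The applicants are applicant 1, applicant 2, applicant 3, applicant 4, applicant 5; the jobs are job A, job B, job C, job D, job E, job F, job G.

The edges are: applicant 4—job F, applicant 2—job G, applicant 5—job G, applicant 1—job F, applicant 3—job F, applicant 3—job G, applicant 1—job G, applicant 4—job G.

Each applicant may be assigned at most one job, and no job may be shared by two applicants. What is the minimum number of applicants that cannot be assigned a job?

3

One maximum matching: applicant 1-job F, applicant 2-job G.
The set {applicant 1, applicant 2, applicant 3, applicant 4, applicant 5} has only 2 neighbours ({job F, job G}), so by Hall's theorem at most 2 of the 5 applicants can be matched.
That matches 2 of the 5, leaving 3 unmatched; no matching can do better.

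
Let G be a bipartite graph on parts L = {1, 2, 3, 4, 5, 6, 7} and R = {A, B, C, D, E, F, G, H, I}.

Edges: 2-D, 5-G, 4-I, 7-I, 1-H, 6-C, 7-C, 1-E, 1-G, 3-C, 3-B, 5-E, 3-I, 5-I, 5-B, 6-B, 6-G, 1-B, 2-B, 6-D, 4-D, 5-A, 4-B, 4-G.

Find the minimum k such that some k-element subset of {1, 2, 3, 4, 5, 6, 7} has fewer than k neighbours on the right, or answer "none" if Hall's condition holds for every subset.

none

A matching saturating every left vertex exists, for instance 1→E, 2→D, 3→B, 4→I, 5→A, 6→G, 7→C.
By Hall's marriage theorem, this means |N(S)| ≥ |S| for every subset S, so no violating subset exists.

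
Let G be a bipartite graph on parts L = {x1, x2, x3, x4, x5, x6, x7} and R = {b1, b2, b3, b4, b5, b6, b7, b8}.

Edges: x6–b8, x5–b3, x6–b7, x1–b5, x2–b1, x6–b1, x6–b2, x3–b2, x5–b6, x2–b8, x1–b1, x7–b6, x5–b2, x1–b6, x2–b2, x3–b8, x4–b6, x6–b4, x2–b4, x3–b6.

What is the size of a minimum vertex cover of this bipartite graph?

A maximum matching has 6 edges (e.g. x1–b5, x2–b4, x3–b8, x4–b6, x5–b3, x6–b7).
By König's theorem the minimum vertex cover has the same size. One such cover is {x1, x2, x3, x5, x6, b6}.

6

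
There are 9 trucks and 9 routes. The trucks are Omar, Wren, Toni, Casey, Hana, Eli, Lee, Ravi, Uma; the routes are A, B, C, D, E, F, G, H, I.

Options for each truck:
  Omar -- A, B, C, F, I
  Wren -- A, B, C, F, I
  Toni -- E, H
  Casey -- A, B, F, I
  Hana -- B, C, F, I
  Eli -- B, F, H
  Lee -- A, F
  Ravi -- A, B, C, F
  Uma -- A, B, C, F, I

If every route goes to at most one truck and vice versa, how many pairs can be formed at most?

One maximum matching: Omar→C, Wren→A, Toni→E, Casey→I, Hana→B, Eli→H, Lee→F.
The set {Omar, Wren, Casey, Hana, Lee, Ravi, Uma} has only 5 neighbours ({A, B, C, F, I}), so by Hall's theorem at most 7 of the 9 trucks can be matched.

7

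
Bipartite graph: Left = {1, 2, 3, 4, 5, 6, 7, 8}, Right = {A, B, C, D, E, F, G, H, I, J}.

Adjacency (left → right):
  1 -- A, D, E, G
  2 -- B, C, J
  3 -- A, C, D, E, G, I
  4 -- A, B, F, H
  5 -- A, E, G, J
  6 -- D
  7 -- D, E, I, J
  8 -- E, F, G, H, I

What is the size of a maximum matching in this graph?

8

A valid assignment of size 8: 1→E, 2→B, 3→A, 4→F, 5→J, 6→D, 7→I, 8→G.
This saturates every left vertex, so 8 is the maximum.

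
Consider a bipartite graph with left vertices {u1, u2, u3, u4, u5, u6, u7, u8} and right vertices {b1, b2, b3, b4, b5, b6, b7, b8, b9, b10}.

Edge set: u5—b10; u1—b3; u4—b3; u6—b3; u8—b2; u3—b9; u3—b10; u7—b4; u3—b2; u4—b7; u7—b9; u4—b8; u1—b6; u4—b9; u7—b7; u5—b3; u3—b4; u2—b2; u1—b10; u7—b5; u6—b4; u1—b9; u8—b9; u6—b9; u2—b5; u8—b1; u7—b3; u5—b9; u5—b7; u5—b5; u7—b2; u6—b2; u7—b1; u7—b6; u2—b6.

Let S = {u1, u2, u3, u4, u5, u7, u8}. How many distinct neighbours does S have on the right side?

The union of neighbours of {u1, u2, u3, u4, u5, u7, u8} is {b1, b2, b3, b4, b5, b6, b7, b8, b9, b10}, which has 10 elements.
Since |N(S)| = 10 ≥ |S| = 7, Hall's condition holds for this subset.

10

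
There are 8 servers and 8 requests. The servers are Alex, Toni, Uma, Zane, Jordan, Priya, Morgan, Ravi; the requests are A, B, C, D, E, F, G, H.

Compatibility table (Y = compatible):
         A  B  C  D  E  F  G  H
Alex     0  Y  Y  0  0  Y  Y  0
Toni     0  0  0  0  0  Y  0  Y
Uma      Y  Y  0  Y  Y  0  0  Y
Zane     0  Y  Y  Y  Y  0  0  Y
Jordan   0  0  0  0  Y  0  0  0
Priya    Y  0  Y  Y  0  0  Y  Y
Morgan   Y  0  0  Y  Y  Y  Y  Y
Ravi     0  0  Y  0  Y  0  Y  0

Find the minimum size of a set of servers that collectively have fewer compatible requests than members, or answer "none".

A matching saturating every server exists, for instance Alex→B, Toni→F, Uma→A, Zane→H, Jordan→E, Priya→G, Morgan→D, Ravi→C.
By Hall's marriage theorem, this means |N(S)| ≥ |S| for every subset S, so no violating subset exists.

none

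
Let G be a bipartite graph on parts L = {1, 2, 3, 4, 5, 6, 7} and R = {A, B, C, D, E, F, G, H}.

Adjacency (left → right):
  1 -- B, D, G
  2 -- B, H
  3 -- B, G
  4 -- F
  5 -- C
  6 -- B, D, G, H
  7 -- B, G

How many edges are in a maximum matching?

6

One maximum matching: 1–D, 2–H, 3–G, 4–F, 5–C, 6–B.
The set {1, 2, 3, 6, 7} has only 4 neighbours ({B, D, G, H}), so by Hall's theorem at most 6 of the 7 left vertices can be matched.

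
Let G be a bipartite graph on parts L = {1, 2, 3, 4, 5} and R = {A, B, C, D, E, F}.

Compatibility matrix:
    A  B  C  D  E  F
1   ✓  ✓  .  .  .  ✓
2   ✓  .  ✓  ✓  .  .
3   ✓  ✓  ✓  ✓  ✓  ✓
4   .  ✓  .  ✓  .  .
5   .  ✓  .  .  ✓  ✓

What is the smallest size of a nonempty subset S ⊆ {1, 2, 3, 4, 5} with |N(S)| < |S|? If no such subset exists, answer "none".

A matching saturating every left vertex exists, for instance 1→F, 2→C, 3→A, 4→D, 5→B.
By Hall's marriage theorem, this means |N(S)| ≥ |S| for every subset S, so no violating subset exists.

none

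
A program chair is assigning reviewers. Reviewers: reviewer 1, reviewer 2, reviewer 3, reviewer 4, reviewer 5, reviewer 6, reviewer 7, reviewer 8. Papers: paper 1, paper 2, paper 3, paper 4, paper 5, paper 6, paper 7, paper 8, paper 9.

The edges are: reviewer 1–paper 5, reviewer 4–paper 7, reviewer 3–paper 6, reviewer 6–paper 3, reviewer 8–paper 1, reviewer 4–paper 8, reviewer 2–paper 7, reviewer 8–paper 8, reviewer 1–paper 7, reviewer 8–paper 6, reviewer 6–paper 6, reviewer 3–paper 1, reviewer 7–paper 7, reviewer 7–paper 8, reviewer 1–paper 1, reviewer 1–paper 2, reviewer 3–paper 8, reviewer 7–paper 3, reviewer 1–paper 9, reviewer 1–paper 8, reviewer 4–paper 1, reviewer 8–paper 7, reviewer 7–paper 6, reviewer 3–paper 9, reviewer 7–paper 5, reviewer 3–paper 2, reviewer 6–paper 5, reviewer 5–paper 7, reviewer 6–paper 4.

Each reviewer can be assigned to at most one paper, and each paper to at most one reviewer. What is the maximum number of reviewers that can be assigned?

7

For example, pair reviewer 1→paper 9, reviewer 2→paper 7, reviewer 3→paper 2, reviewer 4→paper 1, reviewer 6→paper 4, reviewer 7→paper 5, reviewer 8→paper 6.
The set {reviewer 2, reviewer 5} has only 1 neighbour ({paper 7}), so by Hall's theorem at most 7 of the 8 reviewers can be matched.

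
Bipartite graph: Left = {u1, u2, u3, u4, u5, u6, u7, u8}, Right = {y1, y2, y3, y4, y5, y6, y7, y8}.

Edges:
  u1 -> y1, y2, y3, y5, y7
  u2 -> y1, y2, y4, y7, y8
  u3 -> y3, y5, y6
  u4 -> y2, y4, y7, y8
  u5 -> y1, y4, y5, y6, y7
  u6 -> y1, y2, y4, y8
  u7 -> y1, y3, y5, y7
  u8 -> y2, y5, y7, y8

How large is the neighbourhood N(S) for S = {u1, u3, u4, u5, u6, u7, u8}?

8

The union of neighbours of {u1, u3, u4, u5, u6, u7, u8} is {y1, y2, y3, y4, y5, y6, y7, y8}, which has 8 elements.
Since |N(S)| = 8 ≥ |S| = 7, Hall's condition holds for this subset.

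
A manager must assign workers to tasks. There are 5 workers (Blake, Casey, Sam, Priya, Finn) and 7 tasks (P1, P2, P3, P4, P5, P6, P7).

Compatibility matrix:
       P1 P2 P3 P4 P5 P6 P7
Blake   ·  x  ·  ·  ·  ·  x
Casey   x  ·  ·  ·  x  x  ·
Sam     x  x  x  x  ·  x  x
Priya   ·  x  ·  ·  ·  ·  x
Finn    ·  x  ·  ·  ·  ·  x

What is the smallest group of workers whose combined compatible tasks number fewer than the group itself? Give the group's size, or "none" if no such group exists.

Take S = {Blake, Priya, Finn}. Its neighbourhood is {P2, P7}, so |N(S)| = 2 < |S| = 3.
Every subset of size less than 3 has at least as many neighbours as members, so 3 is the minimum.

3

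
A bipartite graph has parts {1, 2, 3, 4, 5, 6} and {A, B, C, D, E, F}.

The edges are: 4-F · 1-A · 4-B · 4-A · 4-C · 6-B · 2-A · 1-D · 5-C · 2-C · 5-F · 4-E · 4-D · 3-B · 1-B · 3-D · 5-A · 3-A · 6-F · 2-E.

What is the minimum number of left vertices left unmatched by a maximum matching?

0

A valid assignment of size 6: 1–A, 2–C, 3–D, 4–E, 5–F, 6–B.
This saturates every left vertex, so 6 is the maximum.
That matches 6 of the 6, leaving 0 unmatched; no matching can do better.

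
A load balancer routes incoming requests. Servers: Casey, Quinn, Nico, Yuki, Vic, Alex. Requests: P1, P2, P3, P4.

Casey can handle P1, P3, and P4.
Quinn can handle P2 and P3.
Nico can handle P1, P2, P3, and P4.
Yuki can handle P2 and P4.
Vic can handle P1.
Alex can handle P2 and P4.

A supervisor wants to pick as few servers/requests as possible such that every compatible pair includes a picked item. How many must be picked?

A maximum matching has 4 edges (e.g. Casey–P1, Quinn–P2, Nico–P3, Yuki–P4).
By König's theorem the minimum vertex cover has the same size. One such cover is {P1, P2, P3, P4}.

4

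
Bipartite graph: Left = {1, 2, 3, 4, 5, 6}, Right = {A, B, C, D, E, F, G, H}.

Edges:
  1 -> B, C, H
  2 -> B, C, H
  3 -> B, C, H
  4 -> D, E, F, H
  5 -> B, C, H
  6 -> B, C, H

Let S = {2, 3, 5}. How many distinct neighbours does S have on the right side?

The union of neighbours of {2, 3, 5} is {B, C, H}, which has 3 elements.
Since |N(S)| = 3 ≥ |S| = 3, Hall's condition holds for this subset.

3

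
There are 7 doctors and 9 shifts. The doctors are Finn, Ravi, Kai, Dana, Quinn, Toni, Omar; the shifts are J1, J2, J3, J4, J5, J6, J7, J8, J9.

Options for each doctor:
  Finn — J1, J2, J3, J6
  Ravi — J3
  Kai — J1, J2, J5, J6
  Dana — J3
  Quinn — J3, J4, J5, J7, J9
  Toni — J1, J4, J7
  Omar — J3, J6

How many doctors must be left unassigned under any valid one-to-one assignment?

For example, pair Finn–J1, Ravi–J3, Kai–J5, Quinn–J9, Toni–J7, Omar–J6.
The set {Ravi, Dana} has only 1 neighbour ({J3}), so by Hall's theorem at most 6 of the 7 doctors can be matched.
That matches 6 of the 7, leaving 1 unmatched; no matching can do better.

1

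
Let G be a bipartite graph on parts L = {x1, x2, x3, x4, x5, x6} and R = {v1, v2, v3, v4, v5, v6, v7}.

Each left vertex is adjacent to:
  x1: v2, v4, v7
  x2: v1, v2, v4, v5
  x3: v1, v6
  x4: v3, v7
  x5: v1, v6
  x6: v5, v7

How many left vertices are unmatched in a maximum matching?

One maximum matching: x1-v2, x2-v4, x3-v1, x4-v3, x5-v6, x6-v7.
All 6 left vertices are matched, so no larger matching exists.
That matches 6 of the 6, leaving 0 unmatched; no matching can do better.

0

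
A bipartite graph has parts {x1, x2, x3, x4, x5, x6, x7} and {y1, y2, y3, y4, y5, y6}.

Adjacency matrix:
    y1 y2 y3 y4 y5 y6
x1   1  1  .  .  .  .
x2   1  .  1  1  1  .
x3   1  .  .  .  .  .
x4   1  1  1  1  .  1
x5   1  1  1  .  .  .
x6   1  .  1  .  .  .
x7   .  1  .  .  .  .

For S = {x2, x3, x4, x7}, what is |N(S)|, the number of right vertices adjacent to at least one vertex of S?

6

The union of neighbours of {x2, x3, x4, x7} is {y1, y2, y3, y4, y5, y6}, which has 6 elements.
Since |N(S)| = 6 ≥ |S| = 4, Hall's condition holds for this subset.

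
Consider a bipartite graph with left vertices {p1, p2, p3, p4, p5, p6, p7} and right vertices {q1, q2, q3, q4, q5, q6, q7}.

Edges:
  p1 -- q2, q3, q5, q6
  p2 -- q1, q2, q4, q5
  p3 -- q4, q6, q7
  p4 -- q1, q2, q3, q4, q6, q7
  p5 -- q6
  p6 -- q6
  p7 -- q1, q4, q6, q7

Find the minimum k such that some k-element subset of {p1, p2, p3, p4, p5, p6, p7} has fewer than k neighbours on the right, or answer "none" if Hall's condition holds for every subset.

2

Take S = {p5, p6}. Its neighbourhood is {q6}, so |N(S)| = 1 < |S| = 2.
No single vertex violates Hall's condition since each has at least one neighbour, so 2 is the minimum.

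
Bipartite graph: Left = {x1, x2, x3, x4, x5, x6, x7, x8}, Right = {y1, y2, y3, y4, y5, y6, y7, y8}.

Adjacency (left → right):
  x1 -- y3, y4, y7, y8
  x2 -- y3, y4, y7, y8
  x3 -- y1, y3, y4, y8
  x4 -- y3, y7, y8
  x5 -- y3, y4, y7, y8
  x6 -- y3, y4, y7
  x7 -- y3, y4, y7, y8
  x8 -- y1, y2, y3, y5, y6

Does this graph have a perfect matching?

No

The set {x1, x2, x4, x5, x6, x7} has only 4 neighbours ({y3, y4, y7, y8}), so by Hall's theorem at most 6 of the 8 left vertices can be matched.
Hence no matching covers every left vertex.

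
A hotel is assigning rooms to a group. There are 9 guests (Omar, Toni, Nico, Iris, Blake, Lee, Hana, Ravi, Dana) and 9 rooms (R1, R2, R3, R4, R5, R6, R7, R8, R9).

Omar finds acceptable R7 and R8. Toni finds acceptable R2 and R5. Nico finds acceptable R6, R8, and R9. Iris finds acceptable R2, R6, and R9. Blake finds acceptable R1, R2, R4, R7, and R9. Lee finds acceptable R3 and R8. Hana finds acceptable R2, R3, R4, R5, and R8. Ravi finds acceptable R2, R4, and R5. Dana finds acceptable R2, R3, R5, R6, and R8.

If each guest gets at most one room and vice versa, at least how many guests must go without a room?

0

One maximum matching: Omar–R7, Toni–R5, Nico–R8, Iris–R9, Blake–R1, Lee–R3, Hana–R2, Ravi–R4, Dana–R6.
This saturates every guest, so 9 is the maximum.
That matches 9 of the 9, leaving 0 unmatched; no matching can do better.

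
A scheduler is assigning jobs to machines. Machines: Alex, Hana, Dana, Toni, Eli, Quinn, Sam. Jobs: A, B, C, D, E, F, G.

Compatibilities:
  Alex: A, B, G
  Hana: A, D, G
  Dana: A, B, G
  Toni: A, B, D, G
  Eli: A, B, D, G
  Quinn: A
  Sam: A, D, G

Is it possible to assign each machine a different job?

The set {Alex, Hana, Dana, Toni, Eli, Quinn, Sam} has only 4 neighbours ({A, B, D, G}), so by Hall's theorem at most 4 of the 7 machines can be matched.
Hence no matching covers every machine.

No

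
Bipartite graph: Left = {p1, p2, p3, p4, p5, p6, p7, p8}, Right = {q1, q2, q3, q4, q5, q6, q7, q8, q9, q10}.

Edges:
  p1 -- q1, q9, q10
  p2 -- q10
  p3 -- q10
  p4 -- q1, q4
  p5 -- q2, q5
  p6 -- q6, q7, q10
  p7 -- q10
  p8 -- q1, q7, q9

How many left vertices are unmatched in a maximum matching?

One maximum matching: p1→q9, p2→q10, p4→q4, p5→q2, p6→q6, p8→q7.
The set {p2, p3, p7} has only 1 neighbour ({q10}), so by Hall's theorem at most 6 of the 8 left vertices can be matched.
That matches 6 of the 8, leaving 2 unmatched; no matching can do better.

2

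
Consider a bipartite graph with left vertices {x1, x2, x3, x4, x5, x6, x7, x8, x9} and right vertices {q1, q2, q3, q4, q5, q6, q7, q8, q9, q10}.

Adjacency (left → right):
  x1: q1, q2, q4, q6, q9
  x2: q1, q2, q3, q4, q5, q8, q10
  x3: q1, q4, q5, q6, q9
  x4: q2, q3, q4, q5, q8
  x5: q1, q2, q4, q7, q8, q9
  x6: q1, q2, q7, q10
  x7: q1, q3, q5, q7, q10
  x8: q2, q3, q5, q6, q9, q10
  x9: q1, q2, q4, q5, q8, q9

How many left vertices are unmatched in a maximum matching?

For example, pair x1-q4, x2-q8, x3-q5, x4-q3, x5-q7, x6-q2, x7-q1, x8-q6, x9-q9.
All 9 left vertices are matched, so no larger matching exists.
That matches 9 of the 9, leaving 0 unmatched; no matching can do better.

0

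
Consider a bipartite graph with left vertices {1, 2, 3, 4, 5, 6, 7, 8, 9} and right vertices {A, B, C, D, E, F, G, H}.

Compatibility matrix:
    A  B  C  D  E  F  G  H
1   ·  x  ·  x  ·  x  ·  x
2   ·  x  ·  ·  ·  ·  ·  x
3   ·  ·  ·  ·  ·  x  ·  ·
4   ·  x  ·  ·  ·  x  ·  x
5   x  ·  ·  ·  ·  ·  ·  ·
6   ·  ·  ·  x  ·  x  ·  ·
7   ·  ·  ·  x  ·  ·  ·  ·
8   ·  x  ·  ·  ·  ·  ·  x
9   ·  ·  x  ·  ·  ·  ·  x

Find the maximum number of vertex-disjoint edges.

6

For example, pair 1–D, 2–H, 3–F, 4–B, 5–A, 9–C.
The set {1, 2, 3, 4, 6, 7, 8} has only 4 neighbours ({B, D, F, H}), so by Hall's theorem at most 6 of the 9 left vertices can be matched.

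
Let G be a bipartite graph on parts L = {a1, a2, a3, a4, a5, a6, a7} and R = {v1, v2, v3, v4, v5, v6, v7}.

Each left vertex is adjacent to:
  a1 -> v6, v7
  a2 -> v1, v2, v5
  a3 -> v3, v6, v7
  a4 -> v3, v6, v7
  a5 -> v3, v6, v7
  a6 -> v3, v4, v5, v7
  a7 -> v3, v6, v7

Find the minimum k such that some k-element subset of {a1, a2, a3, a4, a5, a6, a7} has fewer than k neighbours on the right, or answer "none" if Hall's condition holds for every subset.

Take S = {a1, a3, a4, a5}. Its neighbourhood is {v3, v6, v7}, so |N(S)| = 3 < |S| = 4.
Every subset of size less than 4 has at least as many neighbours as members, so 4 is the minimum.

4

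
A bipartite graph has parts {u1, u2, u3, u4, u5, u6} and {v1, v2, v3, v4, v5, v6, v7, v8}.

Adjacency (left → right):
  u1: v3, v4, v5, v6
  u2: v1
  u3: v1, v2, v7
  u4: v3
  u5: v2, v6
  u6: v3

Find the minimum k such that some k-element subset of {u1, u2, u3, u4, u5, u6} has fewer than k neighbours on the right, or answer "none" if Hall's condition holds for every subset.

2

Take S = {u4, u6}. Its neighbourhood is {v3}, so |N(S)| = 1 < |S| = 2.
No single vertex violates Hall's condition since each has at least one neighbour, so 2 is the minimum.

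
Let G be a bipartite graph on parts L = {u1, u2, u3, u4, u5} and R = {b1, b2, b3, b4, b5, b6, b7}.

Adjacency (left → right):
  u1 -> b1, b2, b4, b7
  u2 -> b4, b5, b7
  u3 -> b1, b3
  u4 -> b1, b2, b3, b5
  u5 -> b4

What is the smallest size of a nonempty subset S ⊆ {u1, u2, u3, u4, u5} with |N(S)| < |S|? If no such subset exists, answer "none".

A matching saturating every left vertex exists, for instance u1→b7, u2→b5, u3→b1, u4→b3, u5→b4.
By Hall's marriage theorem, this means |N(S)| ≥ |S| for every subset S, so no violating subset exists.

none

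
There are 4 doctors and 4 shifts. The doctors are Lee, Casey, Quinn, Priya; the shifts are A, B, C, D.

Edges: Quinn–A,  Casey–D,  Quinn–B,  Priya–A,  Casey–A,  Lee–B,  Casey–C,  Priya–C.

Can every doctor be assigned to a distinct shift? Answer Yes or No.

For example, pair Lee-B, Casey-D, Quinn-A, Priya-C.
All 4 doctors are covered.

Yes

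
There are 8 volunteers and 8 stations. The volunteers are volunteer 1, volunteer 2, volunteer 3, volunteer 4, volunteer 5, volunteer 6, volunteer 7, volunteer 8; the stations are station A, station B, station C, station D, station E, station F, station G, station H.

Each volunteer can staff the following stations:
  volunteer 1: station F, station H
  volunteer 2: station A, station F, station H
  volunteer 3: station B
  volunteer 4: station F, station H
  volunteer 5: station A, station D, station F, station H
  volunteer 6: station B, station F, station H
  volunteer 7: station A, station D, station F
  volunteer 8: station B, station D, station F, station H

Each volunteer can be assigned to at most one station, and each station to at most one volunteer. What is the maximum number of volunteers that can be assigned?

A valid assignment of size 5: volunteer 1→station H, volunteer 2→station A, volunteer 3→station B, volunteer 4→station F, volunteer 5→station D.
The set {volunteer 1, volunteer 2, volunteer 3, volunteer 4, volunteer 5, volunteer 6, volunteer 7, volunteer 8} has only 5 neighbours ({station A, station B, station D, station F, station H}), so by Hall's theorem at most 5 of the 8 volunteers can be matched.

5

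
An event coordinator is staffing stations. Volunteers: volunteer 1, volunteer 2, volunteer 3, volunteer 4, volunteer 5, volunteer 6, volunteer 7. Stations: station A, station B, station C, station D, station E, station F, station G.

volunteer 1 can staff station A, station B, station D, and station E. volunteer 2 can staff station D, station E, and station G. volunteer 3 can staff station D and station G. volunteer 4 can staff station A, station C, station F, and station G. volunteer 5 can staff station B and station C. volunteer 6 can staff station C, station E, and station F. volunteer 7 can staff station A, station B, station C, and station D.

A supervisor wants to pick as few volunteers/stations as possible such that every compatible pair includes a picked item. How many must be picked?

7

The 7 edges volunteer 1–station D, volunteer 2–station E, volunteer 3–station G, volunteer 4–station C, volunteer 5–station B, volunteer 6–station F, volunteer 7–station A form a matching, so any vertex cover needs at least 7 vertices (one per matched edge).
Conversely {volunteer 1, volunteer 2, volunteer 3, volunteer 4, volunteer 5, volunteer 6, volunteer 7} meets every edge and has exactly 7 vertices, so 7 is optimal.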